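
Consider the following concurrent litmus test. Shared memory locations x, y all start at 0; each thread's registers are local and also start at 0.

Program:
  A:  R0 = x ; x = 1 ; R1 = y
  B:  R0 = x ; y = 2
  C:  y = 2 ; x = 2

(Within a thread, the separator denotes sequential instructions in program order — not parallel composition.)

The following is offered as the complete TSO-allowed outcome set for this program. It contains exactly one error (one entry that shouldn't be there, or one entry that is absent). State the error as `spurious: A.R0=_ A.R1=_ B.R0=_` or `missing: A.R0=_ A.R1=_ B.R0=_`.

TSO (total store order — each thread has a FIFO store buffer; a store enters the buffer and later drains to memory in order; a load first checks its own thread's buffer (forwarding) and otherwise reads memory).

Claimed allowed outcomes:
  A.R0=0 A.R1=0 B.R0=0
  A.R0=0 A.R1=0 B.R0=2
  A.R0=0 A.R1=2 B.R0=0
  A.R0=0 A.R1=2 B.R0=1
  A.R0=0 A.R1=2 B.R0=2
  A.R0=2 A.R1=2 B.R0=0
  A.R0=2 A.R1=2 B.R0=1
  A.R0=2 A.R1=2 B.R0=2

outcome vector order: (A.R0,A.R1,B.R0)
[TSO] allowed = {(0,0,0), (0,0,1), (0,0,2), (0,2,0), (0,2,1), (0,2,2), (2,2,0), (2,2,1), (2,2,2)}
TSO∖claimed = {(0,0,1)}

missing: A.R0=0 A.R1=0 B.R0=1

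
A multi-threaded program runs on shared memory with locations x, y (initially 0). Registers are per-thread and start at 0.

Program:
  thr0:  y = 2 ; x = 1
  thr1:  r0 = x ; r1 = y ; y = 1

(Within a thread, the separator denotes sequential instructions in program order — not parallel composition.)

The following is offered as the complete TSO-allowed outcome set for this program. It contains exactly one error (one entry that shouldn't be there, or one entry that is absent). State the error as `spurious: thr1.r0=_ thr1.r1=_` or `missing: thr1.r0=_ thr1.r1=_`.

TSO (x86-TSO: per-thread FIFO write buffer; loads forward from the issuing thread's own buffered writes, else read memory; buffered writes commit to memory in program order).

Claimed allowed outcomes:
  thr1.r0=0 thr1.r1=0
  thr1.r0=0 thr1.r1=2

outcome vector order: (thr1.r0,thr1.r1)
TSO (3): (0,0) (0,2) (1,2)
TSO∖claimed = {(1,2)}

missing: thr1.r0=1 thr1.r1=2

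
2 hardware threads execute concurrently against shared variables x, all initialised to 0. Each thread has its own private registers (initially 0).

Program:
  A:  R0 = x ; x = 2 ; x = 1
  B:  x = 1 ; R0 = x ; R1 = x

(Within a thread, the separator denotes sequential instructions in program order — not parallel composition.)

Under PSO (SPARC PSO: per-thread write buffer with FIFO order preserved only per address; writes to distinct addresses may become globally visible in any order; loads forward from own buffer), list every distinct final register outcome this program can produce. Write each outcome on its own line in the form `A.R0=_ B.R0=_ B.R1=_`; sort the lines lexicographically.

A.R0=0 B.R0=1 B.R1=1
A.R0=0 B.R0=1 B.R1=2
A.R0=0 B.R0=2 B.R1=1
A.R0=0 B.R0=2 B.R1=2
A.R0=1 B.R0=1 B.R1=1
A.R0=1 B.R0=1 B.R1=2
A.R0=1 B.R0=2 B.R1=1
A.R0=1 B.R0=2 B.R1=2

outcome vector order: (A.R0,B.R0,B.R1)
|PSO outcomes| = 8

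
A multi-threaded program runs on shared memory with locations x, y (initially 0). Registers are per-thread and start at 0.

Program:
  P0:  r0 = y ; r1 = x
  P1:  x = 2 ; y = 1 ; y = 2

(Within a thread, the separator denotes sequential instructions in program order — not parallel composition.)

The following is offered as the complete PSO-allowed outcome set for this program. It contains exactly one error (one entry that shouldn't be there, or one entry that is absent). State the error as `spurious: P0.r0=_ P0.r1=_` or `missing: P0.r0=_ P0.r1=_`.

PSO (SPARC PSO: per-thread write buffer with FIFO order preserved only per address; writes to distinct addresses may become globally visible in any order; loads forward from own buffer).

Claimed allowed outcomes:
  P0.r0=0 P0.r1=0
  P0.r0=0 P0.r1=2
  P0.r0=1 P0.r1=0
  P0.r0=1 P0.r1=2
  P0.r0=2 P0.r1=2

outcome vector order: (P0.r0,P0.r1)
PSO: 6 outcomes — {0/0; 0/2; 1/0; 1/2; 2/0; 2/2}
PSO∖claimed = {2/0}

missing: P0.r0=2 P0.r1=0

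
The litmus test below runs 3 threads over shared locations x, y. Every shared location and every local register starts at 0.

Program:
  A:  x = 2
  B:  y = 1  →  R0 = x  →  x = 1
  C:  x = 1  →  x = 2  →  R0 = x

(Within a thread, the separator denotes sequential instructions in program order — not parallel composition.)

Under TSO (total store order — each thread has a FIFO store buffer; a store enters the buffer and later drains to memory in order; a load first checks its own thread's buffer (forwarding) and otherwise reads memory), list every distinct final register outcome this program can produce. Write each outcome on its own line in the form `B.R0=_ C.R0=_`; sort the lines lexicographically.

outcome vector order: (B.R0,C.R0)
|TSO outcomes| = 6

B.R0=0 C.R0=1
B.R0=0 C.R0=2
B.R0=1 C.R0=1
B.R0=1 C.R0=2
B.R0=2 C.R0=1
B.R0=2 C.R0=2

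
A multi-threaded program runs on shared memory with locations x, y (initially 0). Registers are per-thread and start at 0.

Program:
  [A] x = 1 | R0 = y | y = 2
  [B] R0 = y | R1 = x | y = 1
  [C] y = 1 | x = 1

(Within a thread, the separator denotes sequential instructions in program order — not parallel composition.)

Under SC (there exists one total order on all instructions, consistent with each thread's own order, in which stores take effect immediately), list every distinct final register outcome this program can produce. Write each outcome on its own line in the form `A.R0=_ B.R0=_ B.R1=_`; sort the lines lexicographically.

outcome vector order: (A.R0,B.R0,B.R1)
|SC outcomes| = 9

A.R0=0 B.R0=0 B.R1=0
A.R0=0 B.R0=0 B.R1=1
A.R0=0 B.R0=1 B.R1=1
A.R0=0 B.R0=2 B.R1=1
A.R0=1 B.R0=0 B.R1=0
A.R0=1 B.R0=0 B.R1=1
A.R0=1 B.R0=1 B.R1=0
A.R0=1 B.R0=1 B.R1=1
A.R0=1 B.R0=2 B.R1=1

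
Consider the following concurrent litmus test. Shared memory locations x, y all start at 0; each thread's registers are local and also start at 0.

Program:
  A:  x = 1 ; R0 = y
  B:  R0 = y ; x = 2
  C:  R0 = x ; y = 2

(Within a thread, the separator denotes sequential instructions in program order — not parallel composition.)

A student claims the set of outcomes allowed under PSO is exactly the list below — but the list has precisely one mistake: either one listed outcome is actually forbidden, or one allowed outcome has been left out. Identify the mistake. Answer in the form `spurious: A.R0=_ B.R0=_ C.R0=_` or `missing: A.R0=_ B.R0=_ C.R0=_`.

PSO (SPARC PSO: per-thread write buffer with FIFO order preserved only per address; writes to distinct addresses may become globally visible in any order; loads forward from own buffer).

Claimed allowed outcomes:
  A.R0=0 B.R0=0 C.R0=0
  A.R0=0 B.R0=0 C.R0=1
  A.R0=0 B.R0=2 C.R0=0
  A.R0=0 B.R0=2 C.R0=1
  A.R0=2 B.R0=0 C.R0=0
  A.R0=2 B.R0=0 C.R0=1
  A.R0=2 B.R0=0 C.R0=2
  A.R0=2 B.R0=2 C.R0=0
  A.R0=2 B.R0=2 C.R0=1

outcome vector order: (A.R0,B.R0,C.R0)
under PSO → <0 0 0> <0 0 1> <0 0 2> <0 2 0> <0 2 1> <2 0 0> <2 0 1> <2 0 2> <2 2 0> <2 2 1>
PSO∖claimed = {<0 0 2>}

missing: A.R0=0 B.R0=0 C.R0=2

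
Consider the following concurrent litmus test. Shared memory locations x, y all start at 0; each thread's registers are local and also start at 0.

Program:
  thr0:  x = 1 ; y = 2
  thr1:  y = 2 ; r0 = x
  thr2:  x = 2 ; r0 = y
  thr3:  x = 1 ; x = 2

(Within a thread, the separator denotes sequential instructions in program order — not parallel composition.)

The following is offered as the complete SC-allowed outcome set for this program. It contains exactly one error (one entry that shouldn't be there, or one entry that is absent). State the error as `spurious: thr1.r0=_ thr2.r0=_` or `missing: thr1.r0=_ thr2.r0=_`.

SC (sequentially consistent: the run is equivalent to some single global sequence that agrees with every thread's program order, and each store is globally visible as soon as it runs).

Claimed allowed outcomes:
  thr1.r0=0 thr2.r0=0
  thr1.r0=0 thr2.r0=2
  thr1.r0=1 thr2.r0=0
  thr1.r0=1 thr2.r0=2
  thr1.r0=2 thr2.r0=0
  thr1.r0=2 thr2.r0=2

outcome vector order: (thr1.r0,thr2.r0)
SC (5): 02 10 12 20 22
claimed∖SC = {00}

spurious: thr1.r0=0 thr2.r0=0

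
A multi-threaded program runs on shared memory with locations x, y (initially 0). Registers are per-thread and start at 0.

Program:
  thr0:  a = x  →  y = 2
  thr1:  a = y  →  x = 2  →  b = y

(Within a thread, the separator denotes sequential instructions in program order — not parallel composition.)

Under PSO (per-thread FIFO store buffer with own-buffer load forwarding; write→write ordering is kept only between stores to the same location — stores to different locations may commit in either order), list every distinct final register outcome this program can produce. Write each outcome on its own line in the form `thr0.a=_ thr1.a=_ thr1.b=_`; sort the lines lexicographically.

thr0.a=0 thr1.a=0 thr1.b=0
thr0.a=0 thr1.a=0 thr1.b=2
thr0.a=0 thr1.a=2 thr1.b=2
thr0.a=2 thr1.a=0 thr1.b=0
thr0.a=2 thr1.a=0 thr1.b=2

outcome vector order: (thr0.a,thr1.a,thr1.b)
|PSO outcomes| = 5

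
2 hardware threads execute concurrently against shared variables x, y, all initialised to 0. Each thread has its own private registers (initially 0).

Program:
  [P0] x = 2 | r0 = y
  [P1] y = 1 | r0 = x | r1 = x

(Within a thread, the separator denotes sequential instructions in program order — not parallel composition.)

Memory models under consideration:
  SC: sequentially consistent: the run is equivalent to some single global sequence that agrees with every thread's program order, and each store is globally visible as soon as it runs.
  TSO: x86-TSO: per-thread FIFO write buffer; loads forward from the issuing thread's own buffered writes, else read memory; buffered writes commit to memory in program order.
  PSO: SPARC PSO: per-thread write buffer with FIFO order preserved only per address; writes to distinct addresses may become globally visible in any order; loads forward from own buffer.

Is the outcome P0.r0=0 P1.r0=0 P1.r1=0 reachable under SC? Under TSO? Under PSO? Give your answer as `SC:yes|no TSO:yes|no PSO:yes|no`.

SC:no TSO:yes PSO:yes

outcome vector order: (P0.r0,P1.r0,P1.r1)
SC (4): <0 2 2>; <1 0 0>; <1 0 2>; <1 2 2>
TSO (6): <0 0 0>; <0 0 2>; <0 2 2>; <1 0 0>; <1 0 2>; <1 2 2>
PSO (6): <0 0 0>; <0 0 2>; <0 2 2>; <1 0 0>; <1 0 2>; <1 2 2>
target <0 0 0> ∈ {TSO,PSO}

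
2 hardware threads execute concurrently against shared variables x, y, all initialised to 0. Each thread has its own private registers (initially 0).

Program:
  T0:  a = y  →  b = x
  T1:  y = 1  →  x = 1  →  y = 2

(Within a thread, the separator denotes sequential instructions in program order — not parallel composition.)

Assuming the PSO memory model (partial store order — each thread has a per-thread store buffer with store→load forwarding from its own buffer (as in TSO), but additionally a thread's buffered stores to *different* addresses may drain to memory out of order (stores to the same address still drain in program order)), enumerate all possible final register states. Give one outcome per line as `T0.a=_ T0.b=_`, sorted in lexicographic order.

T0.a=0 T0.b=0
T0.a=0 T0.b=1
T0.a=1 T0.b=0
T0.a=1 T0.b=1
T0.a=2 T0.b=0
T0.a=2 T0.b=1

outcome vector order: (T0.a,T0.b)
|PSO outcomes| = 6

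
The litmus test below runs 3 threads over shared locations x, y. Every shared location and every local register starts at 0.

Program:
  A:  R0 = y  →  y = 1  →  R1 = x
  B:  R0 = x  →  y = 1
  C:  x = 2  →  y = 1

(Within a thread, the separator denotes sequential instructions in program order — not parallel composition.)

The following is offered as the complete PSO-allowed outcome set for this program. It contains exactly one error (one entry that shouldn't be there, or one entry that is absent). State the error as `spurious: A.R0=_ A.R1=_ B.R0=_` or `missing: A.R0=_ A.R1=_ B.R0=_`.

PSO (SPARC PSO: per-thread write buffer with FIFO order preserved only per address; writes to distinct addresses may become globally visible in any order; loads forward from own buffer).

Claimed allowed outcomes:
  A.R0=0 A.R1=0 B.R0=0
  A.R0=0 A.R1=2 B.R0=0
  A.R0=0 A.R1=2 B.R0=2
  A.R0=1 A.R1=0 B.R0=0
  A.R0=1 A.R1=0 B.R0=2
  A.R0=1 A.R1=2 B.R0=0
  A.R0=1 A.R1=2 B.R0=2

outcome vector order: (A.R0,A.R1,B.R0)
PSO (8): 000; 002; 020; 022; 100; 102; 120; 122
PSO∖claimed = {002}

missing: A.R0=0 A.R1=0 B.R0=2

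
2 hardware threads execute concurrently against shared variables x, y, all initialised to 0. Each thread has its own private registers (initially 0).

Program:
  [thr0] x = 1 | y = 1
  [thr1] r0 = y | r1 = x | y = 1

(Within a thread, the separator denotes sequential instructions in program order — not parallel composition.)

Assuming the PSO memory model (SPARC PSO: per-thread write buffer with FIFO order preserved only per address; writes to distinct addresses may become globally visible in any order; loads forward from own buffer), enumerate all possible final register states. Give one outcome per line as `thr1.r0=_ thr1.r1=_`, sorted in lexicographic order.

thr1.r0=0 thr1.r1=0
thr1.r0=0 thr1.r1=1
thr1.r0=1 thr1.r1=0
thr1.r0=1 thr1.r1=1

outcome vector order: (thr1.r0,thr1.r1)
|PSO outcomes| = 4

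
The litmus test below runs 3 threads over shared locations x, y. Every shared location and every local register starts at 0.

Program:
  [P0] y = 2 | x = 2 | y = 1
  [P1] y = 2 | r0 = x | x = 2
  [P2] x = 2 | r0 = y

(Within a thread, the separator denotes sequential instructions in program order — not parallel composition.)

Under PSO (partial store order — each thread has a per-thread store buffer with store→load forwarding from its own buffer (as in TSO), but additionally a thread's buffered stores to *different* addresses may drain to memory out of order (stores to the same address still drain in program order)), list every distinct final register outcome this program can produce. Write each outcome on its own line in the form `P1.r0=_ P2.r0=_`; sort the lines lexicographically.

outcome vector order: (P1.r0,P2.r0)
|PSO outcomes| = 6

P1.r0=0 P2.r0=0
P1.r0=0 P2.r0=1
P1.r0=0 P2.r0=2
P1.r0=2 P2.r0=0
P1.r0=2 P2.r0=1
P1.r0=2 P2.r0=2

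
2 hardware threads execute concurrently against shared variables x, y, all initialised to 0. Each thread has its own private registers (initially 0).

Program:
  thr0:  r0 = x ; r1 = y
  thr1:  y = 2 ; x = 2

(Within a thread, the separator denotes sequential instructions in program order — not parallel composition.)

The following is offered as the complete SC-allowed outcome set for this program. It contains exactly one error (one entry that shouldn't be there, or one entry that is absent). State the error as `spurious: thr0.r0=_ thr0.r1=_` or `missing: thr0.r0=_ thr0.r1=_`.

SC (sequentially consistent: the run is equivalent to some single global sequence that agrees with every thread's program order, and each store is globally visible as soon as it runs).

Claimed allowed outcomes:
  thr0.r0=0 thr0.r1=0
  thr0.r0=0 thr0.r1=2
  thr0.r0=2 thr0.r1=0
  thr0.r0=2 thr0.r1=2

spurious: thr0.r0=2 thr0.r1=0

outcome vector order: (thr0.r0,thr0.r1)
SC (3): 00, 02, 22
claimed∖SC = {20}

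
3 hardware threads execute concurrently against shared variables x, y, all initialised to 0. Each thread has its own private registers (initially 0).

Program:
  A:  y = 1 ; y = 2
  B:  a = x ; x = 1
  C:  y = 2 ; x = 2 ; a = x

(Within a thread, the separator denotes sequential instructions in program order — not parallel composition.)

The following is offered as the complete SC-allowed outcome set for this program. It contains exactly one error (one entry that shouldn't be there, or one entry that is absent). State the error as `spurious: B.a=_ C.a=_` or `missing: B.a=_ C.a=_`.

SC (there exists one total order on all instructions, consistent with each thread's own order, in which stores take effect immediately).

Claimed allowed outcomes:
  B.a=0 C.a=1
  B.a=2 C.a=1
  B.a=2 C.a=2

missing: B.a=0 C.a=2

outcome vector order: (B.a,C.a)
under SC → (0,1); (0,2); (2,1); (2,2)
SC∖claimed = {(0,2)}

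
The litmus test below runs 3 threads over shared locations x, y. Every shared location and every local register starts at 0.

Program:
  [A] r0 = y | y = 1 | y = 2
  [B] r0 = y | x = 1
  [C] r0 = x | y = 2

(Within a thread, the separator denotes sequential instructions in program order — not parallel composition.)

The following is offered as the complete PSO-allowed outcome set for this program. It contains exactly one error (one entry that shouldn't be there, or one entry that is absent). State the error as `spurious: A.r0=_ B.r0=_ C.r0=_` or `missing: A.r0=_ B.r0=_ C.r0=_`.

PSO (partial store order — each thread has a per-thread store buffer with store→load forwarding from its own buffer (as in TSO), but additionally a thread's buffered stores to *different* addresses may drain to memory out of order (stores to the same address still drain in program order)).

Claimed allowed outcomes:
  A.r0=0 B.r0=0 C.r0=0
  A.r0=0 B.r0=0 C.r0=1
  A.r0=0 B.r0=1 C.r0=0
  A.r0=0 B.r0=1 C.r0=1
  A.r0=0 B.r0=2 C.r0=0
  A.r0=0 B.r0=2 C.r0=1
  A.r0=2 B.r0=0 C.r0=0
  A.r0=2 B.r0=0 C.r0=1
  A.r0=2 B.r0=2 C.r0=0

outcome vector order: (A.r0,B.r0,C.r0)
PSO: 10 outcomes — {0/0/0, 0/0/1, 0/1/0, 0/1/1, 0/2/0, 0/2/1, 2/0/0, 2/0/1, 2/1/0, 2/2/0}
PSO∖claimed = {2/1/0}

missing: A.r0=2 B.r0=1 C.r0=0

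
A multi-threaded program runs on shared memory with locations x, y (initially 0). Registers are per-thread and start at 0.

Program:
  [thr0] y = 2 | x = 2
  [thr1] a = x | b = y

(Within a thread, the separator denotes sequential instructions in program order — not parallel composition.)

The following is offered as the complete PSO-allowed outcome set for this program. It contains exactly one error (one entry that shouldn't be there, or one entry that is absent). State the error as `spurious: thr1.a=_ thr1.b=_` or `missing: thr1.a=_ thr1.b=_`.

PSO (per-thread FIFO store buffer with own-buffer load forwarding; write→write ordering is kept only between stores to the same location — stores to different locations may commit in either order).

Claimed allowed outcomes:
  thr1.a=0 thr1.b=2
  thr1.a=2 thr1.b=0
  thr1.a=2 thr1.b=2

missing: thr1.a=0 thr1.b=0

outcome vector order: (thr1.a,thr1.b)
PSO (4): <0 0> <0 2> <2 0> <2 2>
PSO∖claimed = {<0 0>}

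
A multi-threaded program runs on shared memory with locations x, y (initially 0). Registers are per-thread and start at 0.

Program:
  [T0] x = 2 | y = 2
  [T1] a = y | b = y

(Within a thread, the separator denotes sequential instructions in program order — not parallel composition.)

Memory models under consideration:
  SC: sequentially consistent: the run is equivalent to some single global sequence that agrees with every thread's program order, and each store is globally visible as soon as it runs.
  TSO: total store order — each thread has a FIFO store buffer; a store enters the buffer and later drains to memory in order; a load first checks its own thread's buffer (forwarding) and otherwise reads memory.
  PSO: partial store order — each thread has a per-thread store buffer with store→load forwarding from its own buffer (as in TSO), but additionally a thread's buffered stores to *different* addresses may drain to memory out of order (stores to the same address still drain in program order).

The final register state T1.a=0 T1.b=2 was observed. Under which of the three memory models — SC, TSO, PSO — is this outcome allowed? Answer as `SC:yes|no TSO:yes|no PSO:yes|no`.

outcome vector order: (T1.a,T1.b)
SC: 3 outcomes — {<0 0>; <0 2>; <2 2>}
TSO: 3 outcomes — {<0 0>; <0 2>; <2 2>}
PSO: 3 outcomes — {<0 0>; <0 2>; <2 2>}
target <0 2> ∈ {SC,TSO,PSO}

SC:yes TSO:yes PSO:yes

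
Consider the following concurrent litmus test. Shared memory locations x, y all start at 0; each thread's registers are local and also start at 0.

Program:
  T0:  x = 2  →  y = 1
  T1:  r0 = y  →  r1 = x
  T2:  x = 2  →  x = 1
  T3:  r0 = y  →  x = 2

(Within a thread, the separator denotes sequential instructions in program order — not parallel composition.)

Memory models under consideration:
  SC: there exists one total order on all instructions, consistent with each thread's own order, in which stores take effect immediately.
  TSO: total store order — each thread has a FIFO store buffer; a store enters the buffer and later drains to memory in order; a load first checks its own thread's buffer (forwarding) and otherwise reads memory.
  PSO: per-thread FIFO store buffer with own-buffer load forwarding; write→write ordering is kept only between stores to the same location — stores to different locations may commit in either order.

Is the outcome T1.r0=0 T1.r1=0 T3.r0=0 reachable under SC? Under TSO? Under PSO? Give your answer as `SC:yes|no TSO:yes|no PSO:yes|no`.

SC:yes TSO:yes PSO:yes

outcome vector order: (T1.r0,T1.r1,T3.r0)
[SC] allowed = {0/0/0; 0/0/1; 0/1/0; 0/1/1; 0/2/0; 0/2/1; 1/1/0; 1/1/1; 1/2/0; 1/2/1}
[TSO] allowed = {0/0/0; 0/0/1; 0/1/0; 0/1/1; 0/2/0; 0/2/1; 1/1/0; 1/1/1; 1/2/0; 1/2/1}
[PSO] allowed = {0/0/0; 0/0/1; 0/1/0; 0/1/1; 0/2/0; 0/2/1; 1/0/0; 1/0/1; 1/1/0; 1/1/1; 1/2/0; 1/2/1}
target 0/0/0 ∈ {SC,TSO,PSO}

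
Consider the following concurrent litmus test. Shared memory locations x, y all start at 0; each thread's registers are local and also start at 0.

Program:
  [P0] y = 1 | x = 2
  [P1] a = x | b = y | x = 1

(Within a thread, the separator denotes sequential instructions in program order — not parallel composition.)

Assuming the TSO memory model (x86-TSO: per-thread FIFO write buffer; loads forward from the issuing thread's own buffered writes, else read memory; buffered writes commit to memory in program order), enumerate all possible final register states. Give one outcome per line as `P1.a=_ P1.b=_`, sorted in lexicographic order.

P1.a=0 P1.b=0
P1.a=0 P1.b=1
P1.a=2 P1.b=1

outcome vector order: (P1.a,P1.b)
|TSO outcomes| = 3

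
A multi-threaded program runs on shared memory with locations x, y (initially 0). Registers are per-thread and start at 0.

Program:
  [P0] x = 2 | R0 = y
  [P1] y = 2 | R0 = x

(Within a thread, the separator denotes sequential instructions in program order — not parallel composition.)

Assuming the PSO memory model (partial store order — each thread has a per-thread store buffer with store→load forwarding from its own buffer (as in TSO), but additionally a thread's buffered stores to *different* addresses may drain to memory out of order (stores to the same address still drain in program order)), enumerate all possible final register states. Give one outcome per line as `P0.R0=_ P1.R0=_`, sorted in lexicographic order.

P0.R0=0 P1.R0=0
P0.R0=0 P1.R0=2
P0.R0=2 P1.R0=0
P0.R0=2 P1.R0=2

outcome vector order: (P0.R0,P1.R0)
|PSO outcomes| = 4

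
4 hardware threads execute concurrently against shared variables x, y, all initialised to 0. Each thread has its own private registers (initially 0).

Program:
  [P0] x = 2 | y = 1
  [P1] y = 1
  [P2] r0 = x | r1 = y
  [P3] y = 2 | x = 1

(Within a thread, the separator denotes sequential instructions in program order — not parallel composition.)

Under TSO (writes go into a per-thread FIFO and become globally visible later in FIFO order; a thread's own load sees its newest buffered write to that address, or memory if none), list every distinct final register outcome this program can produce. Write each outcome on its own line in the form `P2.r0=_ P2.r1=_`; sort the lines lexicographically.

P2.r0=0 P2.r1=0
P2.r0=0 P2.r1=1
P2.r0=0 P2.r1=2
P2.r0=1 P2.r1=1
P2.r0=1 P2.r1=2
P2.r0=2 P2.r1=0
P2.r0=2 P2.r1=1
P2.r0=2 P2.r1=2

outcome vector order: (P2.r0,P2.r1)
|TSO outcomes| = 8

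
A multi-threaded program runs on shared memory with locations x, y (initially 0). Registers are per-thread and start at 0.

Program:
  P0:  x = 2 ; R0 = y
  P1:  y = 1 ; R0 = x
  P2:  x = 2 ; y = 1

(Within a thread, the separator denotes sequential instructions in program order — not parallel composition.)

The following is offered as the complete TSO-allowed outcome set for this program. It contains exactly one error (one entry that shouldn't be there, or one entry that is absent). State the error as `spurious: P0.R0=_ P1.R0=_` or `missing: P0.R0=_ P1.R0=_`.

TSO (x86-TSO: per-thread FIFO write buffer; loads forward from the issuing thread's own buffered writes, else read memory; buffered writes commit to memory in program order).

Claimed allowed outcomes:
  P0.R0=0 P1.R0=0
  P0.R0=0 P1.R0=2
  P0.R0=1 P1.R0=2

missing: P0.R0=1 P1.R0=0

outcome vector order: (P0.R0,P1.R0)
[TSO] allowed = {00; 02; 10; 12}
TSO∖claimed = {10}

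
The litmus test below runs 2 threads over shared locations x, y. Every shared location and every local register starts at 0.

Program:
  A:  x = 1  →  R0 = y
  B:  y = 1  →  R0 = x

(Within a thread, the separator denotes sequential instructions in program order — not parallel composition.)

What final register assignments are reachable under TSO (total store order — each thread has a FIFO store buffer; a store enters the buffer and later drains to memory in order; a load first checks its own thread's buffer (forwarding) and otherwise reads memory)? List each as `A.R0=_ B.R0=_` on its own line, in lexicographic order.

A.R0=0 B.R0=0
A.R0=0 B.R0=1
A.R0=1 B.R0=0
A.R0=1 B.R0=1

outcome vector order: (A.R0,B.R0)
|TSO outcomes| = 4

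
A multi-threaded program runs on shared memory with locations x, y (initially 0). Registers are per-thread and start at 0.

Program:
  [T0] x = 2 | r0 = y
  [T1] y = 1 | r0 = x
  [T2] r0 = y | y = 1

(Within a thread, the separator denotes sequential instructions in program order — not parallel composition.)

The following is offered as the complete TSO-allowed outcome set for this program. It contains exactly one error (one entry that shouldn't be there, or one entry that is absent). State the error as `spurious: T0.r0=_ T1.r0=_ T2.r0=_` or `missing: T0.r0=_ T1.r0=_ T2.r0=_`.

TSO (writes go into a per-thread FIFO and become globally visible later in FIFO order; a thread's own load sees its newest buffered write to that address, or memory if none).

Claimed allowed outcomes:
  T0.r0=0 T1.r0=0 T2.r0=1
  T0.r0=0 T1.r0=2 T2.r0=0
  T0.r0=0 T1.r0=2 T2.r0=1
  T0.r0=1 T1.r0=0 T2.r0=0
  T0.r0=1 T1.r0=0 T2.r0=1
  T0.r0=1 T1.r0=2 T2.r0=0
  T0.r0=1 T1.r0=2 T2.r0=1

missing: T0.r0=0 T1.r0=0 T2.r0=0

outcome vector order: (T0.r0,T1.r0,T2.r0)
TSO (8): 000 001 020 021 100 101 120 121
TSO∖claimed = {000}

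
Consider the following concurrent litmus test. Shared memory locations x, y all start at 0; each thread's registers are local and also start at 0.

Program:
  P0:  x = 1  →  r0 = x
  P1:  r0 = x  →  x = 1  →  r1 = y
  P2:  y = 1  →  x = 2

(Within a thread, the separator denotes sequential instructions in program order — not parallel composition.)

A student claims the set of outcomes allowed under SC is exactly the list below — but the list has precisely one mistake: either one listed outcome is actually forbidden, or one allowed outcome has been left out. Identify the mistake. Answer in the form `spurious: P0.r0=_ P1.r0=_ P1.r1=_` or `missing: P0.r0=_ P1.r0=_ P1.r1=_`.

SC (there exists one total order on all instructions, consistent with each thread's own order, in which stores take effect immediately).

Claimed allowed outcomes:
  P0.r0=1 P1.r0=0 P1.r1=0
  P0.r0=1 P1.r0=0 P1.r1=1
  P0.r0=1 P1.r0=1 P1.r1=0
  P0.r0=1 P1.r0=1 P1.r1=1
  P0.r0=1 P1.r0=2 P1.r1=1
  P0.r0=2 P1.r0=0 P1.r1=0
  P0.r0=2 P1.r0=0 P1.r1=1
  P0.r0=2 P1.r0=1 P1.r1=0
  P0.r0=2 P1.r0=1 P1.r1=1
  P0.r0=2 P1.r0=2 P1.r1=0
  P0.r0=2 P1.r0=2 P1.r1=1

spurious: P0.r0=2 P1.r0=2 P1.r1=0

outcome vector order: (P0.r0,P1.r0,P1.r1)
under SC → 1/0/0 1/0/1 1/1/0 1/1/1 1/2/1 2/0/0 2/0/1 2/1/0 2/1/1 2/2/1
claimed∖SC = {2/2/0}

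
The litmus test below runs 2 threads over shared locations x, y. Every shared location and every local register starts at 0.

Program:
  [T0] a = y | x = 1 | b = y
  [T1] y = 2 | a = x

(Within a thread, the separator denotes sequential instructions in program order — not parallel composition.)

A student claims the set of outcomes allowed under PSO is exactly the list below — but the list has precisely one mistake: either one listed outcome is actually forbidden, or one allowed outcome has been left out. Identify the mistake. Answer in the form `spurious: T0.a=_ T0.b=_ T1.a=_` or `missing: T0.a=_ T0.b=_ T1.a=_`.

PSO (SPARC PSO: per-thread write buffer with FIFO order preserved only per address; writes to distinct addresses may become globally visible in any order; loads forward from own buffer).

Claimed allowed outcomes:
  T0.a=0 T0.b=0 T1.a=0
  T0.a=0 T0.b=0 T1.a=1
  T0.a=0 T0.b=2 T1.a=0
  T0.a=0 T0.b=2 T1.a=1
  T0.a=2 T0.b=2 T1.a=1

missing: T0.a=2 T0.b=2 T1.a=0

outcome vector order: (T0.a,T0.b,T1.a)
PSO (6): <0 0 0>; <0 0 1>; <0 2 0>; <0 2 1>; <2 2 0>; <2 2 1>
PSO∖claimed = {<2 2 0>}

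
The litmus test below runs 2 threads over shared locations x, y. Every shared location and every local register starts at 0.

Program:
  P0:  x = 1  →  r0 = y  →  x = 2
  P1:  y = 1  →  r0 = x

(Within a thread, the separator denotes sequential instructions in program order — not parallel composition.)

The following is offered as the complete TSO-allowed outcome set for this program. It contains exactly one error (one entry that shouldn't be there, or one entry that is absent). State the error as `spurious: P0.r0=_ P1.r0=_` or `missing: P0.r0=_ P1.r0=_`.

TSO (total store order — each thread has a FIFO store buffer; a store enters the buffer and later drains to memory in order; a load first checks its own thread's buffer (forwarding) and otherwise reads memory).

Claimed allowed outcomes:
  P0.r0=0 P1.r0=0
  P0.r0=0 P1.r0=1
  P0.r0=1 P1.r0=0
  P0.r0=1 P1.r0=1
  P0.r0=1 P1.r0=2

outcome vector order: (P0.r0,P1.r0)
TSO (6): <0 0>, <0 1>, <0 2>, <1 0>, <1 1>, <1 2>
TSO∖claimed = {<0 2>}

missing: P0.r0=0 P1.r0=2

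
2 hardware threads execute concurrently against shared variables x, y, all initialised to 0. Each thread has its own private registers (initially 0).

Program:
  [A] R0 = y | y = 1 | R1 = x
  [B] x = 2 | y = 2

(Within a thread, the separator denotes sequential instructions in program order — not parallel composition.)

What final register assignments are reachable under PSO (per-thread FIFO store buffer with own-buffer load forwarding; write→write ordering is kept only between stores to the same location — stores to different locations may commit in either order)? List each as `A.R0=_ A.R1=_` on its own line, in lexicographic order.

A.R0=0 A.R1=0
A.R0=0 A.R1=2
A.R0=2 A.R1=0
A.R0=2 A.R1=2

outcome vector order: (A.R0,A.R1)
|PSO outcomes| = 4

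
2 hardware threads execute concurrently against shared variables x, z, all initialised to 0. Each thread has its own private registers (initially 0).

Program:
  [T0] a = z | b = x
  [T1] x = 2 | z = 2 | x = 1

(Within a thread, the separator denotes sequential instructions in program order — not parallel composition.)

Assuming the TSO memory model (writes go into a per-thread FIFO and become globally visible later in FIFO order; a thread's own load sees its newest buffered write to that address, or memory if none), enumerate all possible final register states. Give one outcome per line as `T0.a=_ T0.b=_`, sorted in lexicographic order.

outcome vector order: (T0.a,T0.b)
|TSO outcomes| = 5

T0.a=0 T0.b=0
T0.a=0 T0.b=1
T0.a=0 T0.b=2
T0.a=2 T0.b=1
T0.a=2 T0.b=2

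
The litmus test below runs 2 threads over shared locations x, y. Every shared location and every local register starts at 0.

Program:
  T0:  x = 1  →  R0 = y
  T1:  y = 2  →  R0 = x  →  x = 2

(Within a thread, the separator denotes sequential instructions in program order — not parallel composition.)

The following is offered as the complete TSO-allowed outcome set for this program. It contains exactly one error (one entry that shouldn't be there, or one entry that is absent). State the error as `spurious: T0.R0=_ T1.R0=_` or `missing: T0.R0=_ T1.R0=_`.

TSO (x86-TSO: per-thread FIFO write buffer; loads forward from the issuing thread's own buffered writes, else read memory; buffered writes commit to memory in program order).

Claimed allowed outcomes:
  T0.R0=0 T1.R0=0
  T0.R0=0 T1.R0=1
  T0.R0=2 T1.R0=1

outcome vector order: (T0.R0,T1.R0)
TSO: 4 outcomes — {<0 0> <0 1> <2 0> <2 1>}
TSO∖claimed = {<2 0>}

missing: T0.R0=2 T1.R0=0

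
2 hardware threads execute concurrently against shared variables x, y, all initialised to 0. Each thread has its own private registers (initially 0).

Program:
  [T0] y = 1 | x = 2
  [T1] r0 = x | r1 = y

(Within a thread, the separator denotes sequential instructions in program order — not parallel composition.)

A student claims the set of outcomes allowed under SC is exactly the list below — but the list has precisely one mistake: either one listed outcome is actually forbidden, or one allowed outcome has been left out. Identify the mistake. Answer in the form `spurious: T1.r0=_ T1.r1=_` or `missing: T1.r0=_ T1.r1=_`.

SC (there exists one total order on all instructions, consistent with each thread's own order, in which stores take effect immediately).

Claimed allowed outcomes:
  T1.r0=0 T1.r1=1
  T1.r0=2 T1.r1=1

missing: T1.r0=0 T1.r1=0

outcome vector order: (T1.r0,T1.r1)
[SC] allowed = {00 01 21}
SC∖claimed = {00}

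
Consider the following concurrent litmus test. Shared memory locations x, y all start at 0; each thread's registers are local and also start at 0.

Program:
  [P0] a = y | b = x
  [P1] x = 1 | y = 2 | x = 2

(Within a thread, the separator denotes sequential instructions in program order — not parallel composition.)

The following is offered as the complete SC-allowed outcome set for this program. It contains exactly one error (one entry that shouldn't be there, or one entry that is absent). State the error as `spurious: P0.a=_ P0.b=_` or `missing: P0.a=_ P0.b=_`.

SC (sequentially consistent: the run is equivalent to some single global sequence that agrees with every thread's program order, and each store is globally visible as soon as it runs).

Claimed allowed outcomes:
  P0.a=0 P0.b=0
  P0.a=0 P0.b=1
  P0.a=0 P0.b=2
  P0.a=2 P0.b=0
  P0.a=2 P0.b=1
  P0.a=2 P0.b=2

spurious: P0.a=2 P0.b=0

outcome vector order: (P0.a,P0.b)
SC (5): (0,0), (0,1), (0,2), (2,1), (2,2)
claimed∖SC = {(2,0)}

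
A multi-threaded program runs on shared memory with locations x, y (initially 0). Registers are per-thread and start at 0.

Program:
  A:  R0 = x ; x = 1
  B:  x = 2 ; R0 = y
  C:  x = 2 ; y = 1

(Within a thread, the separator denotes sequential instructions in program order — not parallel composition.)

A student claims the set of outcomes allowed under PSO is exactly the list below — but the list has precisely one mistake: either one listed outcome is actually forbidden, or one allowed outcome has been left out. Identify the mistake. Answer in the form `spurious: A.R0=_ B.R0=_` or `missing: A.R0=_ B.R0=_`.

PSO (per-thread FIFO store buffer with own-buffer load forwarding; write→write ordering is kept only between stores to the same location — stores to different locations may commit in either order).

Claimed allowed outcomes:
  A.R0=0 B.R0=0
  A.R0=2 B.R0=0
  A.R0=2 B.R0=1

outcome vector order: (A.R0,B.R0)
under PSO → (0,0); (0,1); (2,0); (2,1)
PSO∖claimed = {(0,1)}

missing: A.R0=0 B.R0=1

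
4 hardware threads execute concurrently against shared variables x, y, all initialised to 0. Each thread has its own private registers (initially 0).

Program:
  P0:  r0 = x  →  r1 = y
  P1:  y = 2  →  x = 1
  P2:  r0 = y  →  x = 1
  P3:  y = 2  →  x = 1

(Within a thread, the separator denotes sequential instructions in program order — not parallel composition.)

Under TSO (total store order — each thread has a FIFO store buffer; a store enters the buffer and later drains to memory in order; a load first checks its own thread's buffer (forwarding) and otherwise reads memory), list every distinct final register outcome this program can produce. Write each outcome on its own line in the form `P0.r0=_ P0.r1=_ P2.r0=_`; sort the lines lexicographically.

outcome vector order: (P0.r0,P0.r1,P2.r0)
|TSO outcomes| = 7

P0.r0=0 P0.r1=0 P2.r0=0
P0.r0=0 P0.r1=0 P2.r0=2
P0.r0=0 P0.r1=2 P2.r0=0
P0.r0=0 P0.r1=2 P2.r0=2
P0.r0=1 P0.r1=0 P2.r0=0
P0.r0=1 P0.r1=2 P2.r0=0
P0.r0=1 P0.r1=2 P2.r0=2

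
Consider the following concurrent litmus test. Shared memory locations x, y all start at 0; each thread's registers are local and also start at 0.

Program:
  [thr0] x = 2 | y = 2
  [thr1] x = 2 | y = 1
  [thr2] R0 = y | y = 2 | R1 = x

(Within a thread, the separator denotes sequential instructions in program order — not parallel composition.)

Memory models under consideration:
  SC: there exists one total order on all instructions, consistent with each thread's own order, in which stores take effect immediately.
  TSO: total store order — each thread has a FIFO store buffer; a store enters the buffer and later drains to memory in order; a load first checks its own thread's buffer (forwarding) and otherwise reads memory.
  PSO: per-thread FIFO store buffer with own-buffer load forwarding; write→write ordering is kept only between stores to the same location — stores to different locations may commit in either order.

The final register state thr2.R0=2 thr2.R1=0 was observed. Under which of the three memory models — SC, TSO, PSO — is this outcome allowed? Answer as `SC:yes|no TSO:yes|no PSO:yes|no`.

SC:no TSO:no PSO:yes

outcome vector order: (thr2.R0,thr2.R1)
SC: 4 outcomes — {00, 02, 12, 22}
TSO: 4 outcomes — {00, 02, 12, 22}
PSO: 6 outcomes — {00, 02, 10, 12, 20, 22}
target 20 ∈ {PSO}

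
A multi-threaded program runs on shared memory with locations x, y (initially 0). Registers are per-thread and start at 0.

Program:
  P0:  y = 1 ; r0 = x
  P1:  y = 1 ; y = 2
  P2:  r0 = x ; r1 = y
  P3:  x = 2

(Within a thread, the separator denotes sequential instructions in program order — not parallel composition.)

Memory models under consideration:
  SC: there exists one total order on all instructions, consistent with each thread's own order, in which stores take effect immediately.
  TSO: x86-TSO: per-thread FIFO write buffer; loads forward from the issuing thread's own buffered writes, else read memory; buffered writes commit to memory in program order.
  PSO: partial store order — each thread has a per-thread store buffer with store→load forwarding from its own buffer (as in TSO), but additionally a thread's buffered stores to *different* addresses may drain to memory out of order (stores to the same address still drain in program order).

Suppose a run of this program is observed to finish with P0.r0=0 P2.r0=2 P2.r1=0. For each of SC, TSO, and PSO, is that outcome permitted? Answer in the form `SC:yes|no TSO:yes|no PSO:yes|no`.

SC:no TSO:yes PSO:yes

outcome vector order: (P0.r0,P2.r0,P2.r1)
SC: 11 outcomes — {<0 0 0>, <0 0 1>, <0 0 2>, <0 2 1>, <0 2 2>, <2 0 0>, <2 0 1>, <2 0 2>, <2 2 0>, <2 2 1>, <2 2 2>}
TSO: 12 outcomes — {<0 0 0>, <0 0 1>, <0 0 2>, <0 2 0>, <0 2 1>, <0 2 2>, <2 0 0>, <2 0 1>, <2 0 2>, <2 2 0>, <2 2 1>, <2 2 2>}
PSO: 12 outcomes — {<0 0 0>, <0 0 1>, <0 0 2>, <0 2 0>, <0 2 1>, <0 2 2>, <2 0 0>, <2 0 1>, <2 0 2>, <2 2 0>, <2 2 1>, <2 2 2>}
target <0 2 0> ∈ {TSO,PSO}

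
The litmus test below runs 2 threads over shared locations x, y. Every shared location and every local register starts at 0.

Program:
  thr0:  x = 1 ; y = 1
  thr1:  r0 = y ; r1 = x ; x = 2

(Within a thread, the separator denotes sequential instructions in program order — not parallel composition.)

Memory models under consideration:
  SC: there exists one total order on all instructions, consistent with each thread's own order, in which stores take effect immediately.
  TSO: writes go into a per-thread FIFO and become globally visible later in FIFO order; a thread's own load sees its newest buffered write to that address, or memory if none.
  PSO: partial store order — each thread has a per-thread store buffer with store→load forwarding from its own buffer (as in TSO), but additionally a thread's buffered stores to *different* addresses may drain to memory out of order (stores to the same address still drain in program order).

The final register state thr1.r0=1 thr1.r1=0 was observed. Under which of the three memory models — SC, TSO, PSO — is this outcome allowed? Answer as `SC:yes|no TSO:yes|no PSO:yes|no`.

outcome vector order: (thr1.r0,thr1.r1)
[SC] allowed = {(0,0), (0,1), (1,1)}
[TSO] allowed = {(0,0), (0,1), (1,1)}
[PSO] allowed = {(0,0), (0,1), (1,0), (1,1)}
target (1,0) ∈ {PSO}

SC:no TSO:no PSO:yes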